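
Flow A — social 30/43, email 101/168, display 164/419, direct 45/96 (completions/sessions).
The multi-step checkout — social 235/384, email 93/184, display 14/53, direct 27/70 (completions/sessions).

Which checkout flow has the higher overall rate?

the multi-step checkout

Social: Flow A 30/43 = 69.8%, the multi-step checkout 235/384 = 61.2% → Flow A
Email: Flow A 101/168 = 60.1%, the multi-step checkout 93/184 = 50.5% → Flow A
Display: Flow A 164/419 = 39.1%, the multi-step checkout 14/53 = 26.4% → Flow A
Direct: Flow A 45/96 = 46.9%, the multi-step checkout 27/70 = 38.6% → Flow A
Overall: Flow A 340/726 = 46.8%, the multi-step checkout 369/691 = 53.4% → the multi-step checkout
(Flow A wins every traffic group but the multi-step checkout wins overall — Flow A's sessions skew toward the low-rate display group.)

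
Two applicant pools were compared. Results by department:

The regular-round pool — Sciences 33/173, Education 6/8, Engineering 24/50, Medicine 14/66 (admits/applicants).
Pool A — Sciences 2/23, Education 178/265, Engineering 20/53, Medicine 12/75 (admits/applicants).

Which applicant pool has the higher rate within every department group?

Sciences: the regular-round pool 33/173 = 19.1%, Pool A 2/23 = 8.7% → the regular-round pool
Education: the regular-round pool 6/8 = 75.0%, Pool A 178/265 = 67.2% → the regular-round pool
Engineering: the regular-round pool 24/50 = 48.0%, Pool A 20/53 = 37.7% → the regular-round pool
Medicine: the regular-round pool 14/66 = 21.2%, Pool A 12/75 = 16.0% → the regular-round pool
The regular-round pool has the higher rate in all 4 groups.

the regular-round pool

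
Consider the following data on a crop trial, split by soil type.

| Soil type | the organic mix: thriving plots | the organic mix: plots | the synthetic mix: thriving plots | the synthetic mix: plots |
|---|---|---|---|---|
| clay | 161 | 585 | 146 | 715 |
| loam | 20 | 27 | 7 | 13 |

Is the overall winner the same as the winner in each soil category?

Yes

Clay: the organic mix 161/585 = 27.5%, the synthetic mix 146/715 = 20.4% → the organic mix
Loam: the organic mix 20/27 = 74.1%, the synthetic mix 7/13 = 53.8% → the organic mix
Overall: the organic mix 181/612 = 29.6%, the synthetic mix 153/728 = 21.0% → the organic mix
The organic mix wins overall and in every soil group — no reversal.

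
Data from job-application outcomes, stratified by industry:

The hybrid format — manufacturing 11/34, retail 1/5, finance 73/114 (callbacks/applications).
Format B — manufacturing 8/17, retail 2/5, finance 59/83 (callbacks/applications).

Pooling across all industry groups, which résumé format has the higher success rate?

Manufacturing: the hybrid format 11/34 = 32.4%, Format B 8/17 = 47.1% → Format B
Retail: the hybrid format 1/5 = 20.0%, Format B 2/5 = 40.0% → Format B
Finance: the hybrid format 73/114 = 64.0%, Format B 59/83 = 71.1% → Format B
Overall: the hybrid format 85/153 = 55.6%, Format B 69/105 = 65.7% → Format B

Format B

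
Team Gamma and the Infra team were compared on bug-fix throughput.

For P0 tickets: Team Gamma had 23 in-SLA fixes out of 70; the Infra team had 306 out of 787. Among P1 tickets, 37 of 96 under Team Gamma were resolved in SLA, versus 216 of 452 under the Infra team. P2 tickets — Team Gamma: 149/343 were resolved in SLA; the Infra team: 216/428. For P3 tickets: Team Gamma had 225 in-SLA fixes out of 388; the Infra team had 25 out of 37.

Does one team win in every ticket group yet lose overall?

Yes

P0: Team Gamma 23/70 = 32.9%, the Infra team 306/787 = 38.9% → the Infra team
P1: Team Gamma 37/96 = 38.5%, the Infra team 216/452 = 47.8% → the Infra team
P2: Team Gamma 149/343 = 43.4%, the Infra team 216/428 = 50.5% → the Infra team
P3: Team Gamma 225/388 = 58.0%, the Infra team 25/37 = 67.6% → the Infra team
Overall: Team Gamma 434/897 = 48.4%, the Infra team 763/1704 = 44.8% → Team Gamma
The Infra team wins each ticket group but Team Gamma wins overall — the comparison reverses. The Infra team's tickets skew toward P0, which has a lower base rate.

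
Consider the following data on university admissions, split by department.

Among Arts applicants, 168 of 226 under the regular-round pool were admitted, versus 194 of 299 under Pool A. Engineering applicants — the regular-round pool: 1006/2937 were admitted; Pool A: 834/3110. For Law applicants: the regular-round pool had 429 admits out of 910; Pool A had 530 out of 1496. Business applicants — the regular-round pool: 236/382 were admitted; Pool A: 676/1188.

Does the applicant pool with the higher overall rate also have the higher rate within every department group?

Yes

Arts: the regular-round pool 168/226 = 74.3%, Pool A 194/299 = 64.9% → the regular-round pool
Engineering: the regular-round pool 1006/2937 = 34.3%, Pool A 834/3110 = 26.8% → the regular-round pool
Law: the regular-round pool 429/910 = 47.1%, Pool A 530/1496 = 35.4% → the regular-round pool
Business: the regular-round pool 236/382 = 61.8%, Pool A 676/1188 = 56.9% → the regular-round pool
Overall: the regular-round pool 1839/4455 = 41.3%, Pool A 2234/6093 = 36.7% → the regular-round pool
The regular-round pool wins overall and in every department group — no reversal.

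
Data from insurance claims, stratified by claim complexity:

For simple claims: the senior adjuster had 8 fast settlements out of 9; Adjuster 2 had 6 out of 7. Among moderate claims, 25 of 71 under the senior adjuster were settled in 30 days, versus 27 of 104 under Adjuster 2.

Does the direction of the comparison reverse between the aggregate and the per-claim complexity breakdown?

Simple: the senior adjuster 8/9 = 88.9%, Adjuster 2 6/7 = 85.7% → the senior adjuster
Moderate: the senior adjuster 25/71 = 35.2%, Adjuster 2 27/104 = 26.0% → the senior adjuster
Overall: the senior adjuster 33/80 = 41.2%, Adjuster 2 33/111 = 29.7% → the senior adjuster
The senior adjuster wins overall and in every claim group — no reversal.

No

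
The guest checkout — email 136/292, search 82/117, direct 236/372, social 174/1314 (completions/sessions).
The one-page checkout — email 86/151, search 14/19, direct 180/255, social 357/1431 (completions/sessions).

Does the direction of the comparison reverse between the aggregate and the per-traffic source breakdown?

Email: the guest checkout 136/292 = 46.6%, the one-page checkout 86/151 = 57.0% → the one-page checkout
Search: the guest checkout 82/117 = 70.1%, the one-page checkout 14/19 = 73.7% → the one-page checkout
Direct: the guest checkout 236/372 = 63.4%, the one-page checkout 180/255 = 70.6% → the one-page checkout
Social: the guest checkout 174/1314 = 13.2%, the one-page checkout 357/1431 = 24.9% → the one-page checkout
Overall: the guest checkout 628/2095 = 30.0%, the one-page checkout 637/1856 = 34.3% → the one-page checkout
The one-page checkout wins overall and in every traffic group — no reversal.

No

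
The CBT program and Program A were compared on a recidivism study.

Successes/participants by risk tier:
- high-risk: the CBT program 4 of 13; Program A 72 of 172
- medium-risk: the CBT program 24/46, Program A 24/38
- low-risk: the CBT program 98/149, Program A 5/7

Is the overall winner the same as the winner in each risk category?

No

High-risk: the CBT program 4/13 = 30.8%, Program A 72/172 = 41.9% → Program A
Medium-risk: the CBT program 24/46 = 52.2%, Program A 24/38 = 63.2% → Program A
Low-risk: the CBT program 98/149 = 65.8%, Program A 5/7 = 71.4% → Program A
Overall: the CBT program 126/208 = 60.6%, Program A 101/217 = 46.5% → the CBT program
Program A wins each risk group but the CBT program wins overall — the comparison reverses. Program A's participants skew toward high-risk, which has a lower base rate.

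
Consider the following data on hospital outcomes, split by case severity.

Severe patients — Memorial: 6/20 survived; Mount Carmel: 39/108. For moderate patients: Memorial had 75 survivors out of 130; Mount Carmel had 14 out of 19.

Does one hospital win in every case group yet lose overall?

Yes

Severe: Memorial 6/20 = 30.0%, Mount Carmel 39/108 = 36.1% → Mount Carmel
Moderate: Memorial 75/130 = 57.7%, Mount Carmel 14/19 = 73.7% → Mount Carmel
Overall: Memorial 81/150 = 54.0%, Mount Carmel 53/127 = 41.7% → Memorial
Mount Carmel wins each case group but Memorial wins overall — the comparison reverses. Mount Carmel's patients skew toward severe, which has a lower base rate.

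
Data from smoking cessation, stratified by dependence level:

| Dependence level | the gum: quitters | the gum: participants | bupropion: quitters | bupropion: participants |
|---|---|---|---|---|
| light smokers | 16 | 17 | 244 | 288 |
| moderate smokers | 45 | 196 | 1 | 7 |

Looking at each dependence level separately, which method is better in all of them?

Light smokers: the gum 16/17 = 94.1%, bupropion 244/288 = 84.7% → the gum
Moderate smokers: the gum 45/196 = 23.0%, bupropion 1/7 = 14.3% → the gum
The gum has the higher rate in both groups.

the gum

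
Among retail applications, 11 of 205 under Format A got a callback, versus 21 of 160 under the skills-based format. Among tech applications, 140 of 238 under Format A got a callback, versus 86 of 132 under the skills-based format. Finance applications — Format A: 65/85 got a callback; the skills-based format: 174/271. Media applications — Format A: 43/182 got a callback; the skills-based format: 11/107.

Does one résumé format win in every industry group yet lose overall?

No

Retail: Format A 11/205 = 5.4%, the skills-based format 21/160 = 13.1% → the skills-based format
Tech: Format A 140/238 = 58.8%, the skills-based format 86/132 = 65.2% → the skills-based format
Finance: Format A 65/85 = 76.5%, the skills-based format 174/271 = 64.2% → Format A
Media: Format A 43/182 = 23.6%, the skills-based format 11/107 = 10.3% → Format A
Overall: Format A 259/710 = 36.5%, the skills-based format 292/670 = 43.6% → the skills-based format
Neither sweeps: Format A wins 2 of 4 groups, the skills-based format wins 2. The skills-based format wins overall but not every group — no Simpson reversal.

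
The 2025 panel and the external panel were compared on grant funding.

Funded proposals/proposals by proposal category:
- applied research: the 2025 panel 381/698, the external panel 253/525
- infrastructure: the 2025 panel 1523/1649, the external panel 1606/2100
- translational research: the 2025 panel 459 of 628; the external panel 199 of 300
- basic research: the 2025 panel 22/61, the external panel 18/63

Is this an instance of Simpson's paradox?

No

Applied research: the 2025 panel 381/698 = 54.6%, the external panel 253/525 = 48.2% → the 2025 panel
Infrastructure: the 2025 panel 1523/1649 = 92.4%, the external panel 1606/2100 = 76.5% → the 2025 panel
Translational research: the 2025 panel 459/628 = 73.1%, the external panel 199/300 = 66.3% → the 2025 panel
Basic research: the 2025 panel 22/61 = 36.1%, the external panel 18/63 = 28.6% → the 2025 panel
Overall: the 2025 panel 2385/3036 = 78.6%, the external panel 2076/2988 = 69.5% → the 2025 panel
The 2025 panel wins overall and in every proposal group — no reversal.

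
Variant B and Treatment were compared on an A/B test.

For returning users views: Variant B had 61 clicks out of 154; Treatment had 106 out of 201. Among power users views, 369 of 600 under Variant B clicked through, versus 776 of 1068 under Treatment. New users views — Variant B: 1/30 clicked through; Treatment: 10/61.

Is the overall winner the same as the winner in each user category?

Returning users: Variant B 61/154 = 39.6%, Treatment 106/201 = 52.7% → Treatment
Power users: Variant B 369/600 = 61.5%, Treatment 776/1068 = 72.7% → Treatment
New users: Variant B 1/30 = 3.3%, Treatment 10/61 = 16.4% → Treatment
Overall: Variant B 431/784 = 55.0%, Treatment 892/1330 = 67.1% → Treatment
Treatment wins overall and in every user group — no reversal.

Yes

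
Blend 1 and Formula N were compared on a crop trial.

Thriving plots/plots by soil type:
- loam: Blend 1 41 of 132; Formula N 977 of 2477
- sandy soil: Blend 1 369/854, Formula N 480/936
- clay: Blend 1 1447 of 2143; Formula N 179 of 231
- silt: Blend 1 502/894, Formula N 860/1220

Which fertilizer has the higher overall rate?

Blend 1

Loam: Blend 1 41/132 = 31.1%, Formula N 977/2477 = 39.4% → Formula N
Sandy soil: Blend 1 369/854 = 43.2%, Formula N 480/936 = 51.3% → Formula N
Clay: Blend 1 1447/2143 = 67.5%, Formula N 179/231 = 77.5% → Formula N
Silt: Blend 1 502/894 = 56.2%, Formula N 860/1220 = 70.5% → Formula N
Overall: Blend 1 2359/4023 = 58.6%, Formula N 2496/4864 = 51.3% → Blend 1
(Formula N wins every soil group but Blend 1 wins overall — Formula N's plots skew toward the low-rate loam group.)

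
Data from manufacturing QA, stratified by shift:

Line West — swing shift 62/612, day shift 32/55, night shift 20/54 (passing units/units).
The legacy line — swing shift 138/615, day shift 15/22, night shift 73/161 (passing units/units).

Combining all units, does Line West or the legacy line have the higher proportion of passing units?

Swing shift: Line West 62/612 = 10.1%, the legacy line 138/615 = 22.4% → the legacy line
Day shift: Line West 32/55 = 58.2%, the legacy line 15/22 = 68.2% → the legacy line
Night shift: Line West 20/54 = 37.0%, the legacy line 73/161 = 45.3% → the legacy line
Overall: Line West 114/721 = 15.8%, the legacy line 226/798 = 28.3% → the legacy line

the legacy line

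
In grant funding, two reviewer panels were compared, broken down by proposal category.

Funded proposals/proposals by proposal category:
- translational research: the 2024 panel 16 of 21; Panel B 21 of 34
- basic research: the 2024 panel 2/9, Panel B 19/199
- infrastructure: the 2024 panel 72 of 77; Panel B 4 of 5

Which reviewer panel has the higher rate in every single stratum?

Translational research: the 2024 panel 16/21 = 76.2%, Panel B 21/34 = 61.8% → the 2024 panel
Basic research: the 2024 panel 2/9 = 22.2%, Panel B 19/199 = 9.5% → the 2024 panel
Infrastructure: the 2024 panel 72/77 = 93.5%, Panel B 4/5 = 80.0% → the 2024 panel
The 2024 panel has the higher rate in all 3 groups.

the 2024 panel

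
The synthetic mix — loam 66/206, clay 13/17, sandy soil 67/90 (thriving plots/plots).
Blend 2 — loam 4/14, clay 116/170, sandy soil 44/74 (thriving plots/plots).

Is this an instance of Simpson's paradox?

Loam: the synthetic mix 66/206 = 32.0%, Blend 2 4/14 = 28.6% → the synthetic mix
Clay: the synthetic mix 13/17 = 76.5%, Blend 2 116/170 = 68.2% → the synthetic mix
Sandy soil: the synthetic mix 67/90 = 74.4%, Blend 2 44/74 = 59.5% → the synthetic mix
Overall: the synthetic mix 146/313 = 46.6%, Blend 2 164/258 = 63.6% → Blend 2
The synthetic mix wins each soil group but Blend 2 wins overall — the comparison reverses. The synthetic mix's plots skew toward loam, which has a lower base rate.

Yes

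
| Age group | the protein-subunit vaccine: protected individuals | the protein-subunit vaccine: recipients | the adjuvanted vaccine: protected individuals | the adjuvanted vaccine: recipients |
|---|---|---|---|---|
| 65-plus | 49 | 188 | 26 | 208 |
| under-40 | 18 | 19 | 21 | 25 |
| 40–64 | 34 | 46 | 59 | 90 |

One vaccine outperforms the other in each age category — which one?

65-plus: the protein-subunit vaccine 49/188 = 26.1%, the adjuvanted vaccine 26/208 = 12.5% → the protein-subunit vaccine
Under-40: the protein-subunit vaccine 18/19 = 94.7%, the adjuvanted vaccine 21/25 = 84.0% → the protein-subunit vaccine
40–64: the protein-subunit vaccine 34/46 = 73.9%, the adjuvanted vaccine 59/90 = 65.6% → the protein-subunit vaccine
The protein-subunit vaccine has the higher rate in all 3 groups.

the protein-subunit vaccine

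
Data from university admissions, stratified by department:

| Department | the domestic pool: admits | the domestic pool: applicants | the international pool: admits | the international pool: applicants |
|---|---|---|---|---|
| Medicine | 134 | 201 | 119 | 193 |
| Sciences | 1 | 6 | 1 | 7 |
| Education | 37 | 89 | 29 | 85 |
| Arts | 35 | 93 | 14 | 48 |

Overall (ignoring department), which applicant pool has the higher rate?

Medicine: the domestic pool 134/201 = 66.7%, the international pool 119/193 = 61.7% → the domestic pool
Sciences: the domestic pool 1/6 = 16.7%, the international pool 1/7 = 14.3% → the domestic pool
Education: the domestic pool 37/89 = 41.6%, the international pool 29/85 = 34.1% → the domestic pool
Arts: the domestic pool 35/93 = 37.6%, the international pool 14/48 = 29.2% → the domestic pool
Overall: the domestic pool 207/389 = 53.2%, the international pool 163/333 = 48.9% → the domestic pool

the domestic pool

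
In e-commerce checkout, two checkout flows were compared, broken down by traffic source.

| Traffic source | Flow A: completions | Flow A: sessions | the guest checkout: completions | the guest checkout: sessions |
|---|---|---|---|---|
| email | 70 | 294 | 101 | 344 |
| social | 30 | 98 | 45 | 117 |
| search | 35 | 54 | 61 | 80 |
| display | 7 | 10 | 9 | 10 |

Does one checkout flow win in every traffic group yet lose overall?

No

Email: Flow A 70/294 = 23.8%, the guest checkout 101/344 = 29.4% → the guest checkout
Social: Flow A 30/98 = 30.6%, the guest checkout 45/117 = 38.5% → the guest checkout
Search: Flow A 35/54 = 64.8%, the guest checkout 61/80 = 76.2% → the guest checkout
Display: Flow A 7/10 = 70.0%, the guest checkout 9/10 = 90.0% → the guest checkout
Overall: Flow A 142/456 = 31.1%, the guest checkout 216/551 = 39.2% → the guest checkout
The guest checkout wins overall and in every traffic group — no reversal.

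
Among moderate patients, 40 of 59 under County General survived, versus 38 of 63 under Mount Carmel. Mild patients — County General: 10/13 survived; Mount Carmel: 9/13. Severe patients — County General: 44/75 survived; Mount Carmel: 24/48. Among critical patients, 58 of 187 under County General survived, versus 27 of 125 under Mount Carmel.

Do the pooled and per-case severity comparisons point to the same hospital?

Yes

Moderate: County General 40/59 = 67.8%, Mount Carmel 38/63 = 60.3% → County General
Mild: County General 10/13 = 76.9%, Mount Carmel 9/13 = 69.2% → County General
Severe: County General 44/75 = 58.7%, Mount Carmel 24/48 = 50.0% → County General
Critical: County General 58/187 = 31.0%, Mount Carmel 27/125 = 21.6% → County General
Overall: County General 152/334 = 45.5%, Mount Carmel 98/249 = 39.4% → County General
County General wins overall and in every case group — no reversal.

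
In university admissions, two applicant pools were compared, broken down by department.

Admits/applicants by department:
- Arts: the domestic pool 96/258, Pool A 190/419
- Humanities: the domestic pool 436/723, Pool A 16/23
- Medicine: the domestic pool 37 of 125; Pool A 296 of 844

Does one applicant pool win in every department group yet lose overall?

Arts: the domestic pool 96/258 = 37.2%, Pool A 190/419 = 45.3% → Pool A
Humanities: the domestic pool 436/723 = 60.3%, Pool A 16/23 = 69.6% → Pool A
Medicine: the domestic pool 37/125 = 29.6%, Pool A 296/844 = 35.1% → Pool A
Overall: the domestic pool 569/1106 = 51.4%, Pool A 502/1286 = 39.0% → the domestic pool
Pool A wins each department group but the domestic pool wins overall — the comparison reverses. Pool A's applicants skew toward Medicine, which has a lower base rate.

Yes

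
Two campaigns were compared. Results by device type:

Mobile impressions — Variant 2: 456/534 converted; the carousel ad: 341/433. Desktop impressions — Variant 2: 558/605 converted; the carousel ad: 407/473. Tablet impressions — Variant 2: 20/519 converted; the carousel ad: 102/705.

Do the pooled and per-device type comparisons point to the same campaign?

Mobile: Variant 2 456/534 = 85.4%, the carousel ad 341/433 = 78.8% → Variant 2
Desktop: Variant 2 558/605 = 92.2%, the carousel ad 407/473 = 86.0% → Variant 2
Tablet: Variant 2 20/519 = 3.9%, the carousel ad 102/705 = 14.5% → the carousel ad
Overall: Variant 2 1034/1658 = 62.4%, the carousel ad 850/1611 = 52.8% → Variant 2
Neither sweeps: Variant 2 wins 2 of 3 groups, the carousel ad wins 1. Variant 2 wins overall but not every group — no Simpson reversal.

No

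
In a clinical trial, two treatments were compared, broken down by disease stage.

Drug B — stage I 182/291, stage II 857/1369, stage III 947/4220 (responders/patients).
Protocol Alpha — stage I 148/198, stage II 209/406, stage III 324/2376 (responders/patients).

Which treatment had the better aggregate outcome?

Drug B

Stage I: Drug B 182/291 = 62.5%, Protocol Alpha 148/198 = 74.7% → Protocol Alpha
Stage II: Drug B 857/1369 = 62.6%, Protocol Alpha 209/406 = 51.5% → Drug B
Stage III: Drug B 947/4220 = 22.4%, Protocol Alpha 324/2376 = 13.6% → Drug B
Overall: Drug B 1986/5880 = 33.8%, Protocol Alpha 681/2980 = 22.9% → Drug B
(Neither sweeps every disease group, but Drug B has the higher pooled rate.)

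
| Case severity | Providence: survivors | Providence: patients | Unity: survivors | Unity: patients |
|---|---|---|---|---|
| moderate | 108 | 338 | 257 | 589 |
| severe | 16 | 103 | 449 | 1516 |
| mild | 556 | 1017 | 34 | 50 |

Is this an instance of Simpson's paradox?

Moderate: Providence 108/338 = 32.0%, Unity 257/589 = 43.6% → Unity
Severe: Providence 16/103 = 15.5%, Unity 449/1516 = 29.6% → Unity
Mild: Providence 556/1017 = 54.7%, Unity 34/50 = 68.0% → Unity
Overall: Providence 680/1458 = 46.6%, Unity 740/2155 = 34.3% → Providence
Unity wins each case group but Providence wins overall — the comparison reverses. Unity's patients skew toward severe, which has a lower base rate.

Yes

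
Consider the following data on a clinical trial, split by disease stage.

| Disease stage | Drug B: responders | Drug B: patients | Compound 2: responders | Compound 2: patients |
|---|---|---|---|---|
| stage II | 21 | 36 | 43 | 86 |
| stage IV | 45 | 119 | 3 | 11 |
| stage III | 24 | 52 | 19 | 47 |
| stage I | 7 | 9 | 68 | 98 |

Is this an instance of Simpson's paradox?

Stage II: Drug B 21/36 = 58.3%, Compound 2 43/86 = 50.0% → Drug B
Stage IV: Drug B 45/119 = 37.8%, Compound 2 3/11 = 27.3% → Drug B
Stage III: Drug B 24/52 = 46.2%, Compound 2 19/47 = 40.4% → Drug B
Stage I: Drug B 7/9 = 77.8%, Compound 2 68/98 = 69.4% → Drug B
Overall: Drug B 97/216 = 44.9%, Compound 2 133/242 = 55.0% → Compound 2
Drug B wins each disease group but Compound 2 wins overall — the comparison reverses. Drug B's patients skew toward stage IV, which has a lower base rate.

Yes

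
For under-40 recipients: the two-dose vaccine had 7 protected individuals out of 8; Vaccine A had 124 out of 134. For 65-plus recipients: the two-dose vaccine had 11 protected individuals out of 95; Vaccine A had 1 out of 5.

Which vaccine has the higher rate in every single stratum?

Under-40: the two-dose vaccine 7/8 = 87.5%, Vaccine A 124/134 = 92.5% → Vaccine A
65-plus: the two-dose vaccine 11/95 = 11.6%, Vaccine A 1/5 = 20.0% → Vaccine A
Vaccine A has the higher rate in both groups.

Vaccine A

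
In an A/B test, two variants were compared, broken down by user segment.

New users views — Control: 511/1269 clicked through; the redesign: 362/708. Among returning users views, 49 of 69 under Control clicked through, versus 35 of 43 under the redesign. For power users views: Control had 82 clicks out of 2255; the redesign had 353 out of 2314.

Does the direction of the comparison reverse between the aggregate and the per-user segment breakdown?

New users: Control 511/1269 = 40.3%, the redesign 362/708 = 51.1% → the redesign
Returning users: Control 49/69 = 71.0%, the redesign 35/43 = 81.4% → the redesign
Power users: Control 82/2255 = 3.6%, the redesign 353/2314 = 15.3% → the redesign
Overall: Control 642/3593 = 17.9%, the redesign 750/3065 = 24.5% → the redesign
The redesign wins overall and in every user group — no reversal.

No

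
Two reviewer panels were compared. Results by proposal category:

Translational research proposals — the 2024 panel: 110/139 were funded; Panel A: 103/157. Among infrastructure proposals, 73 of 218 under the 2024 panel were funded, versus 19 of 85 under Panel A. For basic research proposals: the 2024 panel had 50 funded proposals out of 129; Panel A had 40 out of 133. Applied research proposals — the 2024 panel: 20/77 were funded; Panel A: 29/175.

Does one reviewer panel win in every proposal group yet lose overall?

No

Translational research: the 2024 panel 110/139 = 79.1%, Panel A 103/157 = 65.6% → the 2024 panel
Infrastructure: the 2024 panel 73/218 = 33.5%, Panel A 19/85 = 22.4% → the 2024 panel
Basic research: the 2024 panel 50/129 = 38.8%, Panel A 40/133 = 30.1% → the 2024 panel
Applied research: the 2024 panel 20/77 = 26.0%, Panel A 29/175 = 16.6% → the 2024 panel
Overall: the 2024 panel 253/563 = 44.9%, Panel A 191/550 = 34.7% → the 2024 panel
The 2024 panel wins overall and in every proposal group — no reversal.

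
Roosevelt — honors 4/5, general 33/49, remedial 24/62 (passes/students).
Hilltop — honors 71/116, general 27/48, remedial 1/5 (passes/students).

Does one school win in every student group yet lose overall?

Yes

Honors: Roosevelt 4/5 = 80.0%, Hilltop 71/116 = 61.2% → Roosevelt
General: Roosevelt 33/49 = 67.3%, Hilltop 27/48 = 56.2% → Roosevelt
Remedial: Roosevelt 24/62 = 38.7%, Hilltop 1/5 = 20.0% → Roosevelt
Overall: Roosevelt 61/116 = 52.6%, Hilltop 99/169 = 58.6% → Hilltop
Roosevelt wins each student group but Hilltop wins overall — the comparison reverses. Roosevelt's students skew toward remedial, which has a lower base rate.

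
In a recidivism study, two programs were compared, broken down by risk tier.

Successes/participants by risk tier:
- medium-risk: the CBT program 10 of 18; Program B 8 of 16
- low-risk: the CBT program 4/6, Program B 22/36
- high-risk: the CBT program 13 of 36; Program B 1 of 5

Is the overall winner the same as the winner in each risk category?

No

Medium-risk: the CBT program 10/18 = 55.6%, Program B 8/16 = 50.0% → the CBT program
Low-risk: the CBT program 4/6 = 66.7%, Program B 22/36 = 61.1% → the CBT program
High-risk: the CBT program 13/36 = 36.1%, Program B 1/5 = 20.0% → the CBT program
Overall: the CBT program 27/60 = 45.0%, Program B 31/57 = 54.4% → Program B
The CBT program wins each risk group but Program B wins overall — the comparison reverses. The CBT program's participants skew toward high-risk, which has a lower base rate.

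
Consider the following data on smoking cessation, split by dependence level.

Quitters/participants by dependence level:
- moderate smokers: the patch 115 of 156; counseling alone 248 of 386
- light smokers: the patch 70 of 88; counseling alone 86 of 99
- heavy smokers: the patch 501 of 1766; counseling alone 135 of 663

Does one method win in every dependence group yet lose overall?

No

Moderate smokers: the patch 115/156 = 73.7%, counseling alone 248/386 = 64.2% → the patch
Light smokers: the patch 70/88 = 79.5%, counseling alone 86/99 = 86.9% → counseling alone
Heavy smokers: the patch 501/1766 = 28.4%, counseling alone 135/663 = 20.4% → the patch
Overall: the patch 686/2010 = 34.1%, counseling alone 469/1148 = 40.9% → counseling alone
Neither sweeps: the patch wins 2 of 3 groups, counseling alone wins 1. Counseling alone wins overall but not every group — no Simpson reversal.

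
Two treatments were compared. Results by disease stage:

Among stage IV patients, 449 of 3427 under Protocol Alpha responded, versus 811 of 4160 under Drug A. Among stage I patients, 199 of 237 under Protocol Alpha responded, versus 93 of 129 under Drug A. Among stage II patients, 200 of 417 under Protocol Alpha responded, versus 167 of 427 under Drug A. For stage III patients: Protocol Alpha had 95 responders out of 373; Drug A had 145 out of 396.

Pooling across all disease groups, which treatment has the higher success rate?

Drug A

Stage IV: Protocol Alpha 449/3427 = 13.1%, Drug A 811/4160 = 19.5% → Drug A
Stage I: Protocol Alpha 199/237 = 84.0%, Drug A 93/129 = 72.1% → Protocol Alpha
Stage II: Protocol Alpha 200/417 = 48.0%, Drug A 167/427 = 39.1% → Protocol Alpha
Stage III: Protocol Alpha 95/373 = 25.5%, Drug A 145/396 = 36.6% → Drug A
Overall: Protocol Alpha 943/4454 = 21.2%, Drug A 1216/5112 = 23.8% → Drug A
(Neither sweeps every disease group, but Drug A has the higher pooled rate.)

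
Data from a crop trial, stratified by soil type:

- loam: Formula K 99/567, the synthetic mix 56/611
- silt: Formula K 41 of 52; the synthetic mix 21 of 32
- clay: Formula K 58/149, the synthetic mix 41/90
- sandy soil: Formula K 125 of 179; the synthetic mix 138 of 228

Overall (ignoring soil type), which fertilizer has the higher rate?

Loam: Formula K 99/567 = 17.5%, the synthetic mix 56/611 = 9.2% → Formula K
Silt: Formula K 41/52 = 78.8%, the synthetic mix 21/32 = 65.6% → Formula K
Clay: Formula K 58/149 = 38.9%, the synthetic mix 41/90 = 45.6% → the synthetic mix
Sandy soil: Formula K 125/179 = 69.8%, the synthetic mix 138/228 = 60.5% → Formula K
Overall: Formula K 323/947 = 34.1%, the synthetic mix 256/961 = 26.6% → Formula K
(Neither sweeps every soil group, but Formula K has the higher pooled rate.)

Formula K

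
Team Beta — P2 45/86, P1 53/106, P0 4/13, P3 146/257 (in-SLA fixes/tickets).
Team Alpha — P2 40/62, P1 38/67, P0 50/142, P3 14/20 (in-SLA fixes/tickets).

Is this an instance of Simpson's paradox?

Yes

P2: Team Beta 45/86 = 52.3%, Team Alpha 40/62 = 64.5% → Team Alpha
P1: Team Beta 53/106 = 50.0%, Team Alpha 38/67 = 56.7% → Team Alpha
P0: Team Beta 4/13 = 30.8%, Team Alpha 50/142 = 35.2% → Team Alpha
P3: Team Beta 146/257 = 56.8%, Team Alpha 14/20 = 70.0% → Team Alpha
Overall: Team Beta 248/462 = 53.7%, Team Alpha 142/291 = 48.8% → Team Beta
Team Alpha wins each ticket group but Team Beta wins overall — the comparison reverses. Team Alpha's tickets skew toward P0, which has a lower base rate.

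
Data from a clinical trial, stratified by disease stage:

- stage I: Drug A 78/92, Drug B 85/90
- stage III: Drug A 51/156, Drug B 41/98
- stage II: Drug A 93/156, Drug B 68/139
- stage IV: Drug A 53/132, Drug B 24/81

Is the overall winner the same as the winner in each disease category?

Stage I: Drug A 78/92 = 84.8%, Drug B 85/90 = 94.4% → Drug B
Stage III: Drug A 51/156 = 32.7%, Drug B 41/98 = 41.8% → Drug B
Stage II: Drug A 93/156 = 59.6%, Drug B 68/139 = 48.9% → Drug A
Stage IV: Drug A 53/132 = 40.2%, Drug B 24/81 = 29.6% → Drug A
Overall: Drug A 275/536 = 51.3%, Drug B 218/408 = 53.4% → Drug B
Neither sweeps: Drug A wins 2 of 4 groups, Drug B wins 2. Drug B wins overall but not every group — no Simpson reversal.

No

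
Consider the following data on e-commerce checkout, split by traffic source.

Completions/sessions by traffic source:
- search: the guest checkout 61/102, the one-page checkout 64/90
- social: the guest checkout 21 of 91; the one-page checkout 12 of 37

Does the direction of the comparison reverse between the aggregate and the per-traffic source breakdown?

No

Search: the guest checkout 61/102 = 59.8%, the one-page checkout 64/90 = 71.1% → the one-page checkout
Social: the guest checkout 21/91 = 23.1%, the one-page checkout 12/37 = 32.4% → the one-page checkout
Overall: the guest checkout 82/193 = 42.5%, the one-page checkout 76/127 = 59.8% → the one-page checkout
The one-page checkout wins overall and in every traffic group — no reversal.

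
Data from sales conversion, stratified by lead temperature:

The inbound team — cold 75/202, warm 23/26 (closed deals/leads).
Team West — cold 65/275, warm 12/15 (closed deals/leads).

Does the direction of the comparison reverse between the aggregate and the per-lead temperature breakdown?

Cold: the inbound team 75/202 = 37.1%, Team West 65/275 = 23.6% → the inbound team
Warm: the inbound team 23/26 = 88.5%, Team West 12/15 = 80.0% → the inbound team
Overall: the inbound team 98/228 = 43.0%, Team West 77/290 = 26.6% → the inbound team
The inbound team wins overall and in every lead group — no reversal.

No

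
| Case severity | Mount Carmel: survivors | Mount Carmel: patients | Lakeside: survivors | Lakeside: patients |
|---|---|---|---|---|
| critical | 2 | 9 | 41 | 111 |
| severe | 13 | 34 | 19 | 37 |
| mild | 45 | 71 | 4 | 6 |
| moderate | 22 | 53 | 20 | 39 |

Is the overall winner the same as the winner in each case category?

Critical: Mount Carmel 2/9 = 22.2%, Lakeside 41/111 = 36.9% → Lakeside
Severe: Mount Carmel 13/34 = 38.2%, Lakeside 19/37 = 51.4% → Lakeside
Mild: Mount Carmel 45/71 = 63.4%, Lakeside 4/6 = 66.7% → Lakeside
Moderate: Mount Carmel 22/53 = 41.5%, Lakeside 20/39 = 51.3% → Lakeside
Overall: Mount Carmel 82/167 = 49.1%, Lakeside 84/193 = 43.5% → Mount Carmel
Lakeside wins each case group but Mount Carmel wins overall — the comparison reverses. Lakeside's patients skew toward critical, which has a lower base rate.

No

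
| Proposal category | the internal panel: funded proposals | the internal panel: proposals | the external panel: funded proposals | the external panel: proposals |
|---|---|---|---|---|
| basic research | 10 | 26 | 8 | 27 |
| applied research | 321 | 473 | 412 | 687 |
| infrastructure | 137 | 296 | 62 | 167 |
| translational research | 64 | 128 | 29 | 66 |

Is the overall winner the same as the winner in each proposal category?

Basic research: the internal panel 10/26 = 38.5%, the external panel 8/27 = 29.6% → the internal panel
Applied research: the internal panel 321/473 = 67.9%, the external panel 412/687 = 60.0% → the internal panel
Infrastructure: the internal panel 137/296 = 46.3%, the external panel 62/167 = 37.1% → the internal panel
Translational research: the internal panel 64/128 = 50.0%, the external panel 29/66 = 43.9% → the internal panel
Overall: the internal panel 532/923 = 57.6%, the external panel 511/947 = 54.0% → the internal panel
The internal panel wins overall and in every proposal group — no reversal.

Yes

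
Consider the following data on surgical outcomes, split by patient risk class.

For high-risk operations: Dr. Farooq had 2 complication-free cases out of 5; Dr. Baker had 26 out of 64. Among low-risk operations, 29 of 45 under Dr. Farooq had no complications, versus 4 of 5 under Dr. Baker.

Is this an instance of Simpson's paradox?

Yes

High-risk: Dr. Farooq 2/5 = 40.0%, Dr. Baker 26/64 = 40.6% → Dr. Baker
Low-risk: Dr. Farooq 29/45 = 64.4%, Dr. Baker 4/5 = 80.0% → Dr. Baker
Overall: Dr. Farooq 31/50 = 62.0%, Dr. Baker 30/69 = 43.5% → Dr. Farooq
Dr. Baker wins each patient risk group but Dr. Farooq wins overall — the comparison reverses. Dr. Baker's operations skew toward high-risk, which has a lower base rate.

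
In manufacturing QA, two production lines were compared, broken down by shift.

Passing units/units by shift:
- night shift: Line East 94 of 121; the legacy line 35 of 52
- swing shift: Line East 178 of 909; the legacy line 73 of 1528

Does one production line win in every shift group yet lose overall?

No

Night shift: Line East 94/121 = 77.7%, the legacy line 35/52 = 67.3% → Line East
Swing shift: Line East 178/909 = 19.6%, the legacy line 73/1528 = 4.8% → Line East
Overall: Line East 272/1030 = 26.4%, the legacy line 108/1580 = 6.8% → Line East
Line East wins overall and in every shift group — no reversal.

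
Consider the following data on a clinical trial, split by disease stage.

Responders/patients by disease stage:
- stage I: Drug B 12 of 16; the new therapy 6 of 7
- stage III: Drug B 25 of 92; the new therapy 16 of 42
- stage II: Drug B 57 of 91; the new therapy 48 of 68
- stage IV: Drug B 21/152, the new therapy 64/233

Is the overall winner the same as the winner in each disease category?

Yes

Stage I: Drug B 12/16 = 75.0%, the new therapy 6/7 = 85.7% → the new therapy
Stage III: Drug B 25/92 = 27.2%, the new therapy 16/42 = 38.1% → the new therapy
Stage II: Drug B 57/91 = 62.6%, the new therapy 48/68 = 70.6% → the new therapy
Stage IV: Drug B 21/152 = 13.8%, the new therapy 64/233 = 27.5% → the new therapy
Overall: Drug B 115/351 = 32.8%, the new therapy 134/350 = 38.3% → the new therapy
The new therapy wins overall and in every disease group — no reversal.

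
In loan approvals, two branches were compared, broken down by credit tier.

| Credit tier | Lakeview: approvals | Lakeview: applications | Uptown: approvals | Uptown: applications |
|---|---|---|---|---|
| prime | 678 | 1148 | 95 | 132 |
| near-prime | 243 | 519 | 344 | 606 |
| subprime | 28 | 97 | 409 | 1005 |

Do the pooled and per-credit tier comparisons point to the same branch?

No

Prime: Lakeview 678/1148 = 59.1%, Uptown 95/132 = 72.0% → Uptown
Near-prime: Lakeview 243/519 = 46.8%, Uptown 344/606 = 56.8% → Uptown
Subprime: Lakeview 28/97 = 28.9%, Uptown 409/1005 = 40.7% → Uptown
Overall: Lakeview 949/1764 = 53.8%, Uptown 848/1743 = 48.7% → Lakeview
Uptown wins each credit group but Lakeview wins overall — the comparison reverses. Uptown's applications skew toward subprime, which has a lower base rate.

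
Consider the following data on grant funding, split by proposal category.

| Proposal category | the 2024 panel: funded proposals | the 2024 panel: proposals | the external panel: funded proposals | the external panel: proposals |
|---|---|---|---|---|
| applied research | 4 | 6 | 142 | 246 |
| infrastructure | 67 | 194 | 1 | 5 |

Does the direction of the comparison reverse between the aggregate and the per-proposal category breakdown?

Yes

Applied research: the 2024 panel 4/6 = 66.7%, the external panel 142/246 = 57.7% → the 2024 panel
Infrastructure: the 2024 panel 67/194 = 34.5%, the external panel 1/5 = 20.0% → the 2024 panel
Overall: the 2024 panel 71/200 = 35.5%, the external panel 143/251 = 57.0% → the external panel
The 2024 panel wins each proposal group but the external panel wins overall — the comparison reverses. The 2024 panel's proposals skew toward infrastructure, which has a lower base rate.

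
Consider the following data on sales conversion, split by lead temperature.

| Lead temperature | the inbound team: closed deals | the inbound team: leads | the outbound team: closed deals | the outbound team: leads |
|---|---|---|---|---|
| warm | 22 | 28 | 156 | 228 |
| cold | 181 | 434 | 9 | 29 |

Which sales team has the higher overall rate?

the outbound team

Warm: the inbound team 22/28 = 78.6%, the outbound team 156/228 = 68.4% → the inbound team
Cold: the inbound team 181/434 = 41.7%, the outbound team 9/29 = 31.0% → the inbound team
Overall: the inbound team 203/462 = 43.9%, the outbound team 165/257 = 64.2% → the outbound team
(The inbound team wins every lead group but the outbound team wins overall — the inbound team's leads skew toward the low-rate cold group.)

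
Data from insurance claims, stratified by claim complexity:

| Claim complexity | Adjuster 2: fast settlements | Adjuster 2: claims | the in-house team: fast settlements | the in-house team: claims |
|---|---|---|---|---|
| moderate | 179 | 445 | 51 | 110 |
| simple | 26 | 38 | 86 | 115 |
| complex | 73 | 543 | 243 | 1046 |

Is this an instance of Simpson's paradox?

No

Moderate: Adjuster 2 179/445 = 40.2%, the in-house team 51/110 = 46.4% → the in-house team
Simple: Adjuster 2 26/38 = 68.4%, the in-house team 86/115 = 74.8% → the in-house team
Complex: Adjuster 2 73/543 = 13.4%, the in-house team 243/1046 = 23.2% → the in-house team
Overall: Adjuster 2 278/1026 = 27.1%, the in-house team 380/1271 = 29.9% → the in-house team
The in-house team wins overall and in every claim group — no reversal.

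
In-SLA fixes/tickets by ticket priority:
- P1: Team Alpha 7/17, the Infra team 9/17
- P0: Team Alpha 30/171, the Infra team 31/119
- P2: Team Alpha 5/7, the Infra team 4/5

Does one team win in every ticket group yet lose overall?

No

P1: Team Alpha 7/17 = 41.2%, the Infra team 9/17 = 52.9% → the Infra team
P0: Team Alpha 30/171 = 17.5%, the Infra team 31/119 = 26.1% → the Infra team
P2: Team Alpha 5/7 = 71.4%, the Infra team 4/5 = 80.0% → the Infra team
Overall: Team Alpha 42/195 = 21.5%, the Infra team 44/141 = 31.2% → the Infra team
The Infra team wins overall and in every ticket group — no reversal.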